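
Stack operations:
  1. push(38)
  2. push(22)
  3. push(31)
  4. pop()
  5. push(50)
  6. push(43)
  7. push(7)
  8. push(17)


push(38) -> [38]
push(22) -> [38, 22]
push(31) -> [38, 22, 31]
pop()->31, [38, 22]
push(50) -> [38, 22, 50]
push(43) -> [38, 22, 50, 43]
push(7) -> [38, 22, 50, 43, 7]
push(17) -> [38, 22, 50, 43, 7, 17]

Final stack: [38, 22, 50, 43, 7, 17]


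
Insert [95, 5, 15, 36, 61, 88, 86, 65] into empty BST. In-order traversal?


Insert 95: root
Insert 5: L from 95
Insert 15: L from 95 -> R from 5
Insert 36: L from 95 -> R from 5 -> R from 15
Insert 61: L from 95 -> R from 5 -> R from 15 -> R from 36
Insert 88: L from 95 -> R from 5 -> R from 15 -> R from 36 -> R from 61
Insert 86: L from 95 -> R from 5 -> R from 15 -> R from 36 -> R from 61 -> L from 88
Insert 65: L from 95 -> R from 5 -> R from 15 -> R from 36 -> R from 61 -> L from 88 -> L from 86

In-order: [5, 15, 36, 61, 65, 86, 88, 95]


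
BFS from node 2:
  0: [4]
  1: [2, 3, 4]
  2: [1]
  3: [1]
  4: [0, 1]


Visit 2, enqueue [1]
Visit 1, enqueue [3, 4]
Visit 3, enqueue []
Visit 4, enqueue [0]
Visit 0, enqueue []

BFS order: [2, 1, 3, 4, 0]


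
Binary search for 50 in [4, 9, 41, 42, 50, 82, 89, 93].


Step 1: lo=0, hi=7, mid=3, val=42
Step 2: lo=4, hi=7, mid=5, val=82
Step 3: lo=4, hi=4, mid=4, val=50

Found at index 4


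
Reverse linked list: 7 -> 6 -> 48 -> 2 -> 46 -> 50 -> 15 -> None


Step 1: curr=7, set curr.next=prev(None) | reversed so far: 7
Step 2: curr=6, set curr.next=prev(7) | reversed so far: 6 -> 7
Step 3: curr=48, set curr.next=prev(6) | reversed so far: 48 -> 6 -> 7
Step 4: curr=2, set curr.next=prev(48) | reversed so far: 2 -> 48 -> 6 -> 7
Step 5: curr=46, set curr.next=prev(2) | reversed so far: 46 -> 2 -> 48 -> 6 -> 7
Step 6: curr=50, set curr.next=prev(46) | reversed so far: 50 -> 46 -> 2 -> 48 -> 6 -> 7
Step 7: curr=15, set curr.next=prev(50) | reversed so far: 15 -> 50 -> 46 -> 2 -> 48 -> 6 -> 7

15 -> 50 -> 46 -> 2 -> 48 -> 6 -> 7 -> None


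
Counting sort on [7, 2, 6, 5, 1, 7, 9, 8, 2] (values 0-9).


Input: [7, 2, 6, 5, 1, 7, 9, 8, 2]
Counts: [0, 1, 2, 0, 0, 1, 1, 2, 1, 1]

Sorted: [1, 2, 2, 5, 6, 7, 7, 8, 9]


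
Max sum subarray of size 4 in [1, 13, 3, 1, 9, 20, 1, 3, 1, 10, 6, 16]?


[0:4]: 18
[1:5]: 26
[2:6]: 33
[3:7]: 31
[4:8]: 33
[5:9]: 25
[6:10]: 15
[7:11]: 20
[8:12]: 33

Max: 33 at [2:6]


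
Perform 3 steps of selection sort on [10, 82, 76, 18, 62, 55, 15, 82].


Initial: [10, 82, 76, 18, 62, 55, 15, 82]
Step 1: min=10 at 0
  Swap: [10, 82, 76, 18, 62, 55, 15, 82]
Step 2: min=15 at 6
  Swap: [10, 15, 76, 18, 62, 55, 82, 82]
Step 3: min=18 at 3
  Swap: [10, 15, 18, 76, 62, 55, 82, 82]

After 3 steps: [10, 15, 18, 76, 62, 55, 82, 82]


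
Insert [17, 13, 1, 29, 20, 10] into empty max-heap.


Insert 17: [17]
Insert 13: [17, 13]
Insert 1: [17, 13, 1]
Insert 29: [29, 17, 1, 13]
Insert 20: [29, 20, 1, 13, 17]
Insert 10: [29, 20, 10, 13, 17, 1]

Final heap: [29, 20, 10, 13, 17, 1]


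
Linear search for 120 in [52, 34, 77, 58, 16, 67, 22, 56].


i=0: 52!=120
i=1: 34!=120
i=2: 77!=120
i=3: 58!=120
i=4: 16!=120
i=5: 67!=120
i=6: 22!=120
i=7: 56!=120

Not found, 8 comps


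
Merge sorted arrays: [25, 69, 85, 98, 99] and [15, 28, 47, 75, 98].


Take 15 from B
Take 25 from A
Take 28 from B
Take 47 from B
Take 69 from A
Take 75 from B
Take 85 from A
Take 98 from A
Take 98 from B

Merged: [15, 25, 28, 47, 69, 75, 85, 98, 98, 99]


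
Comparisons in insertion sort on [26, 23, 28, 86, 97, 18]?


Algorithm: insertion sort
Input: [26, 23, 28, 86, 97, 18]
Sorted: [18, 23, 26, 28, 86, 97]

9


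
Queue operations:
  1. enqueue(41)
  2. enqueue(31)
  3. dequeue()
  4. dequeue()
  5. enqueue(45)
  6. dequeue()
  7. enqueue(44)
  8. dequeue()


enqueue(41) -> [41]
enqueue(31) -> [41, 31]
dequeue()->41, [31]
dequeue()->31, []
enqueue(45) -> [45]
dequeue()->45, []
enqueue(44) -> [44]
dequeue()->44, []

Final queue: []


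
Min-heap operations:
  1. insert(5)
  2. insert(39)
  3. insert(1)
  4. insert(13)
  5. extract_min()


insert(5) -> [5]
insert(39) -> [5, 39]
insert(1) -> [1, 39, 5]
insert(13) -> [1, 13, 5, 39]
extract_min()->1, [5, 13, 39]

Final heap: [5, 13, 39]


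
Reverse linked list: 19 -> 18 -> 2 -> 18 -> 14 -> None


Step 1: curr=19, set curr.next=prev(None) | reversed so far: 19
Step 2: curr=18, set curr.next=prev(19) | reversed so far: 18 -> 19
Step 3: curr=2, set curr.next=prev(18) | reversed so far: 2 -> 18 -> 19
Step 4: curr=18, set curr.next=prev(2) | reversed so far: 18 -> 2 -> 18 -> 19
Step 5: curr=14, set curr.next=prev(18) | reversed so far: 14 -> 18 -> 2 -> 18 -> 19

14 -> 18 -> 2 -> 18 -> 19 -> None


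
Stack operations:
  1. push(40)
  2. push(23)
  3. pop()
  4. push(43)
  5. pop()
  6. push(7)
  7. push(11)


push(40) -> [40]
push(23) -> [40, 23]
pop()->23, [40]
push(43) -> [40, 43]
pop()->43, [40]
push(7) -> [40, 7]
push(11) -> [40, 7, 11]

Final stack: [40, 7, 11]


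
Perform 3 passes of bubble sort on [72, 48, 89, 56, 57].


Initial: [72, 48, 89, 56, 57]
Pass 1: [48, 72, 56, 57, 89] (3 swaps)
Pass 2: [48, 56, 57, 72, 89] (2 swaps)
Pass 3: [48, 56, 57, 72, 89] (0 swaps)

After 3 passes: [48, 56, 57, 72, 89]


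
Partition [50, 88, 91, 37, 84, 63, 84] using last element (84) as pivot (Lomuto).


Pivot: 84
  50 <= 84: advance i (no swap)
  37 <= 84: swap -> [50, 37, 91, 88, 84, 63, 84]
  84 <= 84: swap -> [50, 37, 84, 88, 91, 63, 84]
  63 <= 84: swap -> [50, 37, 84, 63, 91, 88, 84]
Place pivot at 4: [50, 37, 84, 63, 84, 88, 91]

Partitioned: [50, 37, 84, 63, 84, 88, 91]


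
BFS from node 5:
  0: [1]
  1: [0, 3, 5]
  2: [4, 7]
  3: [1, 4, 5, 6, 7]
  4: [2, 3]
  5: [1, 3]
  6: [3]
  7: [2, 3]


Visit 5, enqueue [1, 3]
Visit 1, enqueue [0]
Visit 3, enqueue [4, 6, 7]
Visit 0, enqueue []
Visit 4, enqueue [2]
Visit 6, enqueue []
Visit 7, enqueue []
Visit 2, enqueue []

BFS order: [5, 1, 3, 0, 4, 6, 7, 2]


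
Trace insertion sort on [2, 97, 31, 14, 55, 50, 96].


Initial: [2, 97, 31, 14, 55, 50, 96]
Insert 97: [2, 97, 31, 14, 55, 50, 96]
Insert 31: [2, 31, 97, 14, 55, 50, 96]
Insert 14: [2, 14, 31, 97, 55, 50, 96]
Insert 55: [2, 14, 31, 55, 97, 50, 96]
Insert 50: [2, 14, 31, 50, 55, 97, 96]
Insert 96: [2, 14, 31, 50, 55, 96, 97]

Sorted: [2, 14, 31, 50, 55, 96, 97]


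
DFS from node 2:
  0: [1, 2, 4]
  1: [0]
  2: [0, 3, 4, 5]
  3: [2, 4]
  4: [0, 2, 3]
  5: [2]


Visit 2, push [5, 4, 3, 0]
Visit 0, push [4, 1]
Visit 1, push []
Visit 4, push [3]
Visit 3, push []
Visit 5, push []

DFS order: [2, 0, 1, 4, 3, 5]


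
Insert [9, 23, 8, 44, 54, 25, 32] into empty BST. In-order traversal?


Insert 9: root
Insert 23: R from 9
Insert 8: L from 9
Insert 44: R from 9 -> R from 23
Insert 54: R from 9 -> R from 23 -> R from 44
Insert 25: R from 9 -> R from 23 -> L from 44
Insert 32: R from 9 -> R from 23 -> L from 44 -> R from 25

In-order: [8, 9, 23, 25, 32, 44, 54]


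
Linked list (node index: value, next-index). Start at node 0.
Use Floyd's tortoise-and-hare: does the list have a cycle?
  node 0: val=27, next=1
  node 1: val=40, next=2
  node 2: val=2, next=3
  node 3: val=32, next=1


Floyd's tortoise (slow, +1) and hare (fast, +2):
  init: slow=0, fast=0
  step 1: slow=1, fast=2
  step 2: slow=2, fast=1
  step 3: slow=3, fast=3
  slow == fast at node 3: cycle detected

Cycle: yes


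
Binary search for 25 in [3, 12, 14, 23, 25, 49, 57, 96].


Step 1: lo=0, hi=7, mid=3, val=23
Step 2: lo=4, hi=7, mid=5, val=49
Step 3: lo=4, hi=4, mid=4, val=25

Found at index 4


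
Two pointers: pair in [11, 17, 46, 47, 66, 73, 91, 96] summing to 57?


lo=0(11)+hi=7(96)=107
lo=0(11)+hi=6(91)=102
lo=0(11)+hi=5(73)=84
lo=0(11)+hi=4(66)=77
lo=0(11)+hi=3(47)=58
lo=0(11)+hi=2(46)=57

Yes: 11+46=57


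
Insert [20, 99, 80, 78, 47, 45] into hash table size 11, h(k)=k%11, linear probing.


Insert 20: h=9 -> slot 9
Insert 99: h=0 -> slot 0
Insert 80: h=3 -> slot 3
Insert 78: h=1 -> slot 1
Insert 47: h=3, 1 probes -> slot 4
Insert 45: h=1, 1 probes -> slot 2

Table: [99, 78, 45, 80, 47, None, None, None, None, 20, None]


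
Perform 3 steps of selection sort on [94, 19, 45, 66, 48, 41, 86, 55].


Initial: [94, 19, 45, 66, 48, 41, 86, 55]
Step 1: min=19 at 1
  Swap: [19, 94, 45, 66, 48, 41, 86, 55]
Step 2: min=41 at 5
  Swap: [19, 41, 45, 66, 48, 94, 86, 55]
Step 3: min=45 at 2
  Swap: [19, 41, 45, 66, 48, 94, 86, 55]

After 3 steps: [19, 41, 45, 66, 48, 94, 86, 55]


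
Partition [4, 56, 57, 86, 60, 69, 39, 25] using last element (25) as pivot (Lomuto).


Pivot: 25
  4 <= 25: advance i (no swap)
Place pivot at 1: [4, 25, 57, 86, 60, 69, 39, 56]

Partitioned: [4, 25, 57, 86, 60, 69, 39, 56]


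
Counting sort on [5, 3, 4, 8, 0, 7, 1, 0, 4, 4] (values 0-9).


Input: [5, 3, 4, 8, 0, 7, 1, 0, 4, 4]
Counts: [2, 1, 0, 1, 3, 1, 0, 1, 1, 0]

Sorted: [0, 0, 1, 3, 4, 4, 4, 5, 7, 8]


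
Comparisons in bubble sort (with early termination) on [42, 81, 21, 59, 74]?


Algorithm: bubble sort (with early termination)
Input: [42, 81, 21, 59, 74]
Sorted: [21, 42, 59, 74, 81]

9


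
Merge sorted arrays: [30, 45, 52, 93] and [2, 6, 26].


Take 2 from B
Take 6 from B
Take 26 from B

Merged: [2, 6, 26, 30, 45, 52, 93]


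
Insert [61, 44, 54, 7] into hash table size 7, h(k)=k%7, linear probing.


Insert 61: h=5 -> slot 5
Insert 44: h=2 -> slot 2
Insert 54: h=5, 1 probes -> slot 6
Insert 7: h=0 -> slot 0

Table: [7, None, 44, None, None, 61, 54]


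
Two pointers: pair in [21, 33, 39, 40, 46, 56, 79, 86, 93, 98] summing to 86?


lo=0(21)+hi=9(98)=119
lo=0(21)+hi=8(93)=114
lo=0(21)+hi=7(86)=107
lo=0(21)+hi=6(79)=100
lo=0(21)+hi=5(56)=77
lo=1(33)+hi=5(56)=89
lo=1(33)+hi=4(46)=79
lo=2(39)+hi=4(46)=85
lo=3(40)+hi=4(46)=86

Yes: 40+46=86


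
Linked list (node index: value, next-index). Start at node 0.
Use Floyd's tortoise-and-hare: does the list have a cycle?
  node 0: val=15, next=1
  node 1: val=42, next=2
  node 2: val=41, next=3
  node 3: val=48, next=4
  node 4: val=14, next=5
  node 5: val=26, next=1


Floyd's tortoise (slow, +1) and hare (fast, +2):
  init: slow=0, fast=0
  step 1: slow=1, fast=2
  step 2: slow=2, fast=4
  step 3: slow=3, fast=1
  step 4: slow=4, fast=3
  step 5: slow=5, fast=5
  slow == fast at node 5: cycle detected

Cycle: yes


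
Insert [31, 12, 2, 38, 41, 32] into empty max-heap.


Insert 31: [31]
Insert 12: [31, 12]
Insert 2: [31, 12, 2]
Insert 38: [38, 31, 2, 12]
Insert 41: [41, 38, 2, 12, 31]
Insert 32: [41, 38, 32, 12, 31, 2]

Final heap: [41, 38, 32, 12, 31, 2]


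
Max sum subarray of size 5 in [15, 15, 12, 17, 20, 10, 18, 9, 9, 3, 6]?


[0:5]: 79
[1:6]: 74
[2:7]: 77
[3:8]: 74
[4:9]: 66
[5:10]: 49
[6:11]: 45

Max: 79 at [0:5]


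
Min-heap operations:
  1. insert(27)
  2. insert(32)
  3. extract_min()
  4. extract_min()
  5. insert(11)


insert(27) -> [27]
insert(32) -> [27, 32]
extract_min()->27, [32]
extract_min()->32, []
insert(11) -> [11]

Final heap: [11]


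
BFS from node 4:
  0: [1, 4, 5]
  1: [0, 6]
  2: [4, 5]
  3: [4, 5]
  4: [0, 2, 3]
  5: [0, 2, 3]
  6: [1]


Visit 4, enqueue [0, 2, 3]
Visit 0, enqueue [1, 5]
Visit 2, enqueue []
Visit 3, enqueue []
Visit 1, enqueue [6]
Visit 5, enqueue []
Visit 6, enqueue []

BFS order: [4, 0, 2, 3, 1, 5, 6]


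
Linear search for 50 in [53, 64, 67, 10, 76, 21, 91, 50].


i=0: 53!=50
i=1: 64!=50
i=2: 67!=50
i=3: 10!=50
i=4: 76!=50
i=5: 21!=50
i=6: 91!=50
i=7: 50==50 found!

Found at 7, 8 comps


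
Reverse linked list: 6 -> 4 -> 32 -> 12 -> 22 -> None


Step 1: curr=6, set curr.next=prev(None) | reversed so far: 6
Step 2: curr=4, set curr.next=prev(6) | reversed so far: 4 -> 6
Step 3: curr=32, set curr.next=prev(4) | reversed so far: 32 -> 4 -> 6
Step 4: curr=12, set curr.next=prev(32) | reversed so far: 12 -> 32 -> 4 -> 6
Step 5: curr=22, set curr.next=prev(12) | reversed so far: 22 -> 12 -> 32 -> 4 -> 6

22 -> 12 -> 32 -> 4 -> 6 -> None


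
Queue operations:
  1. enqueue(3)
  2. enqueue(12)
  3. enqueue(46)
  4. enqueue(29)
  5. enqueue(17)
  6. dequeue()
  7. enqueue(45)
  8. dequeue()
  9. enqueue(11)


enqueue(3) -> [3]
enqueue(12) -> [3, 12]
enqueue(46) -> [3, 12, 46]
enqueue(29) -> [3, 12, 46, 29]
enqueue(17) -> [3, 12, 46, 29, 17]
dequeue()->3, [12, 46, 29, 17]
enqueue(45) -> [12, 46, 29, 17, 45]
dequeue()->12, [46, 29, 17, 45]
enqueue(11) -> [46, 29, 17, 45, 11]

Final queue: [46, 29, 17, 45, 11]


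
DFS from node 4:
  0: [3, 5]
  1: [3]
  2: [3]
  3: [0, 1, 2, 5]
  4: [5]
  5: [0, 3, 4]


Visit 4, push [5]
Visit 5, push [3, 0]
Visit 0, push [3]
Visit 3, push [2, 1]
Visit 1, push []
Visit 2, push []

DFS order: [4, 5, 0, 3, 1, 2]


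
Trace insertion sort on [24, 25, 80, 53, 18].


Initial: [24, 25, 80, 53, 18]
Insert 25: [24, 25, 80, 53, 18]
Insert 80: [24, 25, 80, 53, 18]
Insert 53: [24, 25, 53, 80, 18]
Insert 18: [18, 24, 25, 53, 80]

Sorted: [18, 24, 25, 53, 80]


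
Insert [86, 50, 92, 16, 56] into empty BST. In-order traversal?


Insert 86: root
Insert 50: L from 86
Insert 92: R from 86
Insert 16: L from 86 -> L from 50
Insert 56: L from 86 -> R from 50

In-order: [16, 50, 56, 86, 92]


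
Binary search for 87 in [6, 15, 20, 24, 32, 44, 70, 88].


Step 1: lo=0, hi=7, mid=3, val=24
Step 2: lo=4, hi=7, mid=5, val=44
Step 3: lo=6, hi=7, mid=6, val=70
Step 4: lo=7, hi=7, mid=7, val=88

Not found


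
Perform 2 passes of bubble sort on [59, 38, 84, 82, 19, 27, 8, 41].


Initial: [59, 38, 84, 82, 19, 27, 8, 41]
Pass 1: [38, 59, 82, 19, 27, 8, 41, 84] (6 swaps)
Pass 2: [38, 59, 19, 27, 8, 41, 82, 84] (4 swaps)

After 2 passes: [38, 59, 19, 27, 8, 41, 82, 84]


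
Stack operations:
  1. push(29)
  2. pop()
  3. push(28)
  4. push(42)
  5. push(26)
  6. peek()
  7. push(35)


push(29) -> [29]
pop()->29, []
push(28) -> [28]
push(42) -> [28, 42]
push(26) -> [28, 42, 26]
peek()->26
push(35) -> [28, 42, 26, 35]

Final stack: [28, 42, 26, 35]


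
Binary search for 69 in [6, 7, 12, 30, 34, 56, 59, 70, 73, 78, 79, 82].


Step 1: lo=0, hi=11, mid=5, val=56
Step 2: lo=6, hi=11, mid=8, val=73
Step 3: lo=6, hi=7, mid=6, val=59
Step 4: lo=7, hi=7, mid=7, val=70

Not found


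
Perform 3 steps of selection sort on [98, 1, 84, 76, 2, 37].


Initial: [98, 1, 84, 76, 2, 37]
Step 1: min=1 at 1
  Swap: [1, 98, 84, 76, 2, 37]
Step 2: min=2 at 4
  Swap: [1, 2, 84, 76, 98, 37]
Step 3: min=37 at 5
  Swap: [1, 2, 37, 76, 98, 84]

After 3 steps: [1, 2, 37, 76, 98, 84]


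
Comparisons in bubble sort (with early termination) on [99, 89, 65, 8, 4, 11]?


Algorithm: bubble sort (with early termination)
Input: [99, 89, 65, 8, 4, 11]
Sorted: [4, 8, 11, 65, 89, 99]

15


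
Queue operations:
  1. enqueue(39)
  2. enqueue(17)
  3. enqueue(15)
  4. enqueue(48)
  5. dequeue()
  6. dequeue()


enqueue(39) -> [39]
enqueue(17) -> [39, 17]
enqueue(15) -> [39, 17, 15]
enqueue(48) -> [39, 17, 15, 48]
dequeue()->39, [17, 15, 48]
dequeue()->17, [15, 48]

Final queue: [15, 48]


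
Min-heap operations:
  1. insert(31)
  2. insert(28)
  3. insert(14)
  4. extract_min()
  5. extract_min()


insert(31) -> [31]
insert(28) -> [28, 31]
insert(14) -> [14, 31, 28]
extract_min()->14, [28, 31]
extract_min()->28, [31]

Final heap: [31]


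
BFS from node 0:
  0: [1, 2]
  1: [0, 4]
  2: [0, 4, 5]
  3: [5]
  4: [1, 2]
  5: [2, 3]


Visit 0, enqueue [1, 2]
Visit 1, enqueue [4]
Visit 2, enqueue [5]
Visit 4, enqueue []
Visit 5, enqueue [3]
Visit 3, enqueue []

BFS order: [0, 1, 2, 4, 5, 3]


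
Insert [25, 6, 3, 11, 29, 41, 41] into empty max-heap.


Insert 25: [25]
Insert 6: [25, 6]
Insert 3: [25, 6, 3]
Insert 11: [25, 11, 3, 6]
Insert 29: [29, 25, 3, 6, 11]
Insert 41: [41, 25, 29, 6, 11, 3]
Insert 41: [41, 25, 41, 6, 11, 3, 29]

Final heap: [41, 25, 41, 6, 11, 3, 29]


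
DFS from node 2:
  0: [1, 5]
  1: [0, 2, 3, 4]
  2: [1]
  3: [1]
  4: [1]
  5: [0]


Visit 2, push [1]
Visit 1, push [4, 3, 0]
Visit 0, push [5]
Visit 5, push []
Visit 3, push []
Visit 4, push []

DFS order: [2, 1, 0, 5, 3, 4]


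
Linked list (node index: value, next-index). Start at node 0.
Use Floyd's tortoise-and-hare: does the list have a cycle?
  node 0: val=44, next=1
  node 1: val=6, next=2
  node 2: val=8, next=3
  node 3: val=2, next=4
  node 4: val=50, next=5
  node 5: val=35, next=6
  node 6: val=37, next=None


Floyd's tortoise (slow, +1) and hare (fast, +2):
  init: slow=0, fast=0
  step 1: slow=1, fast=2
  step 2: slow=2, fast=4
  step 3: slow=3, fast=6
  step 4: fast -> None, no cycle

Cycle: no


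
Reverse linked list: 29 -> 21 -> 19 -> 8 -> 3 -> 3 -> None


Step 1: curr=29, set curr.next=prev(None) | reversed so far: 29
Step 2: curr=21, set curr.next=prev(29) | reversed so far: 21 -> 29
Step 3: curr=19, set curr.next=prev(21) | reversed so far: 19 -> 21 -> 29
Step 4: curr=8, set curr.next=prev(19) | reversed so far: 8 -> 19 -> 21 -> 29
Step 5: curr=3, set curr.next=prev(8) | reversed so far: 3 -> 8 -> 19 -> 21 -> 29
Step 6: curr=3, set curr.next=prev(3) | reversed so far: 3 -> 3 -> 8 -> 19 -> 21 -> 29

3 -> 3 -> 8 -> 19 -> 21 -> 29 -> None


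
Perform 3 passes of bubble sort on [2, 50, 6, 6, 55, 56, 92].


Initial: [2, 50, 6, 6, 55, 56, 92]
Pass 1: [2, 6, 6, 50, 55, 56, 92] (2 swaps)
Pass 2: [2, 6, 6, 50, 55, 56, 92] (0 swaps)
Pass 3: [2, 6, 6, 50, 55, 56, 92] (0 swaps)

After 3 passes: [2, 6, 6, 50, 55, 56, 92]


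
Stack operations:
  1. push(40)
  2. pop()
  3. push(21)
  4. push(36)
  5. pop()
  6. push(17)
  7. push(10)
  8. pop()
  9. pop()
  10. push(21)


push(40) -> [40]
pop()->40, []
push(21) -> [21]
push(36) -> [21, 36]
pop()->36, [21]
push(17) -> [21, 17]
push(10) -> [21, 17, 10]
pop()->10, [21, 17]
pop()->17, [21]
push(21) -> [21, 21]

Final stack: [21, 21]


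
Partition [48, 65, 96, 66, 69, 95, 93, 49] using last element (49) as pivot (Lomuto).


Pivot: 49
  48 <= 49: advance i (no swap)
Place pivot at 1: [48, 49, 96, 66, 69, 95, 93, 65]

Partitioned: [48, 49, 96, 66, 69, 95, 93, 65]


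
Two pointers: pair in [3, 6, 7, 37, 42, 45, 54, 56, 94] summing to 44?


lo=0(3)+hi=8(94)=97
lo=0(3)+hi=7(56)=59
lo=0(3)+hi=6(54)=57
lo=0(3)+hi=5(45)=48
lo=0(3)+hi=4(42)=45
lo=0(3)+hi=3(37)=40
lo=1(6)+hi=3(37)=43
lo=2(7)+hi=3(37)=44

Yes: 7+37=44


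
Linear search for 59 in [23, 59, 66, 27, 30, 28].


i=0: 23!=59
i=1: 59==59 found!

Found at 1, 2 comps


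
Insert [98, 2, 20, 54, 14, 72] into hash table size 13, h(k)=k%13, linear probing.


Insert 98: h=7 -> slot 7
Insert 2: h=2 -> slot 2
Insert 20: h=7, 1 probes -> slot 8
Insert 54: h=2, 1 probes -> slot 3
Insert 14: h=1 -> slot 1
Insert 72: h=7, 2 probes -> slot 9

Table: [None, 14, 2, 54, None, None, None, 98, 20, 72, None, None, None]


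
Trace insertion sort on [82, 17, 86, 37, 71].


Initial: [82, 17, 86, 37, 71]
Insert 17: [17, 82, 86, 37, 71]
Insert 86: [17, 82, 86, 37, 71]
Insert 37: [17, 37, 82, 86, 71]
Insert 71: [17, 37, 71, 82, 86]

Sorted: [17, 37, 71, 82, 86]


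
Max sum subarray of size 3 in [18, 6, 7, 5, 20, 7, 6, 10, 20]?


[0:3]: 31
[1:4]: 18
[2:5]: 32
[3:6]: 32
[4:7]: 33
[5:8]: 23
[6:9]: 36

Max: 36 at [6:9]


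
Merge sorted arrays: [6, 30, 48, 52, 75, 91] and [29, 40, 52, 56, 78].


Take 6 from A
Take 29 from B
Take 30 from A
Take 40 from B
Take 48 from A
Take 52 from A
Take 52 from B
Take 56 from B
Take 75 from A
Take 78 from B

Merged: [6, 29, 30, 40, 48, 52, 52, 56, 75, 78, 91]


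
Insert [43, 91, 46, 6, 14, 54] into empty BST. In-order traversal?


Insert 43: root
Insert 91: R from 43
Insert 46: R from 43 -> L from 91
Insert 6: L from 43
Insert 14: L from 43 -> R from 6
Insert 54: R from 43 -> L from 91 -> R from 46

In-order: [6, 14, 43, 46, 54, 91]


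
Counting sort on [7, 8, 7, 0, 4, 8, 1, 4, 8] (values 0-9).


Input: [7, 8, 7, 0, 4, 8, 1, 4, 8]
Counts: [1, 1, 0, 0, 2, 0, 0, 2, 3, 0]

Sorted: [0, 1, 4, 4, 7, 7, 8, 8, 8]


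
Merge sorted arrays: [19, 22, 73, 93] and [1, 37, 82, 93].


Take 1 from B
Take 19 from A
Take 22 from A
Take 37 from B
Take 73 from A
Take 82 from B
Take 93 from A

Merged: [1, 19, 22, 37, 73, 82, 93, 93]


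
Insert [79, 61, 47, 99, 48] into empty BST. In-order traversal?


Insert 79: root
Insert 61: L from 79
Insert 47: L from 79 -> L from 61
Insert 99: R from 79
Insert 48: L from 79 -> L from 61 -> R from 47

In-order: [47, 48, 61, 79, 99]


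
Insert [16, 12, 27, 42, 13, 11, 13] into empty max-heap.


Insert 16: [16]
Insert 12: [16, 12]
Insert 27: [27, 12, 16]
Insert 42: [42, 27, 16, 12]
Insert 13: [42, 27, 16, 12, 13]
Insert 11: [42, 27, 16, 12, 13, 11]
Insert 13: [42, 27, 16, 12, 13, 11, 13]

Final heap: [42, 27, 16, 12, 13, 11, 13]


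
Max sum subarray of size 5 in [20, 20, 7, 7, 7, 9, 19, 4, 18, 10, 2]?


[0:5]: 61
[1:6]: 50
[2:7]: 49
[3:8]: 46
[4:9]: 57
[5:10]: 60
[6:11]: 53

Max: 61 at [0:5]


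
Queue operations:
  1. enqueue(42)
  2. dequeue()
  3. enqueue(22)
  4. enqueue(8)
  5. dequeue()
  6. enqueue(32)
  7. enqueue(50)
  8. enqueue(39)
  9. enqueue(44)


enqueue(42) -> [42]
dequeue()->42, []
enqueue(22) -> [22]
enqueue(8) -> [22, 8]
dequeue()->22, [8]
enqueue(32) -> [8, 32]
enqueue(50) -> [8, 32, 50]
enqueue(39) -> [8, 32, 50, 39]
enqueue(44) -> [8, 32, 50, 39, 44]

Final queue: [8, 32, 50, 39, 44]


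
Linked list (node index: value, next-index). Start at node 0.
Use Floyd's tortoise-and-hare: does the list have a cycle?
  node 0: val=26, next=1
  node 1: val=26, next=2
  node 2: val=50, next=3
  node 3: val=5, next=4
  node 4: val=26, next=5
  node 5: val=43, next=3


Floyd's tortoise (slow, +1) and hare (fast, +2):
  init: slow=0, fast=0
  step 1: slow=1, fast=2
  step 2: slow=2, fast=4
  step 3: slow=3, fast=3
  slow == fast at node 3: cycle detected

Cycle: yes


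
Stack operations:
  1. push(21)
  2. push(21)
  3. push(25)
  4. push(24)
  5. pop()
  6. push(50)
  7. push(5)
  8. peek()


push(21) -> [21]
push(21) -> [21, 21]
push(25) -> [21, 21, 25]
push(24) -> [21, 21, 25, 24]
pop()->24, [21, 21, 25]
push(50) -> [21, 21, 25, 50]
push(5) -> [21, 21, 25, 50, 5]
peek()->5

Final stack: [21, 21, 25, 50, 5]


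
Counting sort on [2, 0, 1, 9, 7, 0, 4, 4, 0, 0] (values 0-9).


Input: [2, 0, 1, 9, 7, 0, 4, 4, 0, 0]
Counts: [4, 1, 1, 0, 2, 0, 0, 1, 0, 1]

Sorted: [0, 0, 0, 0, 1, 2, 4, 4, 7, 9]


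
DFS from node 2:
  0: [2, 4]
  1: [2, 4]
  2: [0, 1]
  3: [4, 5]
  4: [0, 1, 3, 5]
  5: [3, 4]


Visit 2, push [1, 0]
Visit 0, push [4]
Visit 4, push [5, 3, 1]
Visit 1, push []
Visit 3, push [5]
Visit 5, push []

DFS order: [2, 0, 4, 1, 3, 5]


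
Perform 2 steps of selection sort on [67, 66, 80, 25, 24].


Initial: [67, 66, 80, 25, 24]
Step 1: min=24 at 4
  Swap: [24, 66, 80, 25, 67]
Step 2: min=25 at 3
  Swap: [24, 25, 80, 66, 67]

After 2 steps: [24, 25, 80, 66, 67]


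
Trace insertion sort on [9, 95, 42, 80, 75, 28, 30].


Initial: [9, 95, 42, 80, 75, 28, 30]
Insert 95: [9, 95, 42, 80, 75, 28, 30]
Insert 42: [9, 42, 95, 80, 75, 28, 30]
Insert 80: [9, 42, 80, 95, 75, 28, 30]
Insert 75: [9, 42, 75, 80, 95, 28, 30]
Insert 28: [9, 28, 42, 75, 80, 95, 30]
Insert 30: [9, 28, 30, 42, 75, 80, 95]

Sorted: [9, 28, 30, 42, 75, 80, 95]


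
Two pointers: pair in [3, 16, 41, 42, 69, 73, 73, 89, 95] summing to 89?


lo=0(3)+hi=8(95)=98
lo=0(3)+hi=7(89)=92
lo=0(3)+hi=6(73)=76
lo=1(16)+hi=6(73)=89

Yes: 16+73=89


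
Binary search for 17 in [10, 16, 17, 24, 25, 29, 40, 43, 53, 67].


Step 1: lo=0, hi=9, mid=4, val=25
Step 2: lo=0, hi=3, mid=1, val=16
Step 3: lo=2, hi=3, mid=2, val=17

Found at index 2


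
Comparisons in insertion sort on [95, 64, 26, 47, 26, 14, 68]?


Algorithm: insertion sort
Input: [95, 64, 26, 47, 26, 14, 68]
Sorted: [14, 26, 26, 47, 64, 68, 95]

17


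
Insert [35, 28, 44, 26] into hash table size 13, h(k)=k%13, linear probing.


Insert 35: h=9 -> slot 9
Insert 28: h=2 -> slot 2
Insert 44: h=5 -> slot 5
Insert 26: h=0 -> slot 0

Table: [26, None, 28, None, None, 44, None, None, None, 35, None, None, None]


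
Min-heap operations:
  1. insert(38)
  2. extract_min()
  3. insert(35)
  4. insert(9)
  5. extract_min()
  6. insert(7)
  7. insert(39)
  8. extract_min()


insert(38) -> [38]
extract_min()->38, []
insert(35) -> [35]
insert(9) -> [9, 35]
extract_min()->9, [35]
insert(7) -> [7, 35]
insert(39) -> [7, 35, 39]
extract_min()->7, [35, 39]

Final heap: [35, 39]


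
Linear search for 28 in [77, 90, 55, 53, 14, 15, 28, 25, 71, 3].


i=0: 77!=28
i=1: 90!=28
i=2: 55!=28
i=3: 53!=28
i=4: 14!=28
i=5: 15!=28
i=6: 28==28 found!

Found at 6, 7 comps


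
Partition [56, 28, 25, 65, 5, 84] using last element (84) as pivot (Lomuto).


Pivot: 84
  56 <= 84: advance i (no swap)
  28 <= 84: advance i (no swap)
  25 <= 84: advance i (no swap)
  65 <= 84: advance i (no swap)
  5 <= 84: advance i (no swap)
Place pivot at 5: [56, 28, 25, 65, 5, 84]

Partitioned: [56, 28, 25, 65, 5, 84]


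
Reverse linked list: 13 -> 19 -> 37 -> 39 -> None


Step 1: curr=13, set curr.next=prev(None) | reversed so far: 13
Step 2: curr=19, set curr.next=prev(13) | reversed so far: 19 -> 13
Step 3: curr=37, set curr.next=prev(19) | reversed so far: 37 -> 19 -> 13
Step 4: curr=39, set curr.next=prev(37) | reversed so far: 39 -> 37 -> 19 -> 13

39 -> 37 -> 19 -> 13 -> None


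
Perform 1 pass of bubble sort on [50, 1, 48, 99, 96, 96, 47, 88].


Initial: [50, 1, 48, 99, 96, 96, 47, 88]
Pass 1: [1, 48, 50, 96, 96, 47, 88, 99] (6 swaps)

After 1 pass: [1, 48, 50, 96, 96, 47, 88, 99]


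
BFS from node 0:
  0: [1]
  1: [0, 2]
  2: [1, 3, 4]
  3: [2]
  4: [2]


Visit 0, enqueue [1]
Visit 1, enqueue [2]
Visit 2, enqueue [3, 4]
Visit 3, enqueue []
Visit 4, enqueue []

BFS order: [0, 1, 2, 3, 4]


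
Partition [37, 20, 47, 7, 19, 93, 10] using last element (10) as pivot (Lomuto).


Pivot: 10
  7 <= 10: swap -> [7, 20, 47, 37, 19, 93, 10]
Place pivot at 1: [7, 10, 47, 37, 19, 93, 20]

Partitioned: [7, 10, 47, 37, 19, 93, 20]


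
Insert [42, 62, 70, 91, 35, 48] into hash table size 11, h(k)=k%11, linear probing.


Insert 42: h=9 -> slot 9
Insert 62: h=7 -> slot 7
Insert 70: h=4 -> slot 4
Insert 91: h=3 -> slot 3
Insert 35: h=2 -> slot 2
Insert 48: h=4, 1 probes -> slot 5

Table: [None, None, 35, 91, 70, 48, None, 62, None, 42, None]


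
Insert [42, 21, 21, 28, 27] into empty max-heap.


Insert 42: [42]
Insert 21: [42, 21]
Insert 21: [42, 21, 21]
Insert 28: [42, 28, 21, 21]
Insert 27: [42, 28, 21, 21, 27]

Final heap: [42, 28, 21, 21, 27]


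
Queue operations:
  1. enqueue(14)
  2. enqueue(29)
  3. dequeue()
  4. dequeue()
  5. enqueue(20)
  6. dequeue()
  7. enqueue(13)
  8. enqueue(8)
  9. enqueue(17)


enqueue(14) -> [14]
enqueue(29) -> [14, 29]
dequeue()->14, [29]
dequeue()->29, []
enqueue(20) -> [20]
dequeue()->20, []
enqueue(13) -> [13]
enqueue(8) -> [13, 8]
enqueue(17) -> [13, 8, 17]

Final queue: [13, 8, 17]


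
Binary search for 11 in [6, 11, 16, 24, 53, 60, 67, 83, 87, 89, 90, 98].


Step 1: lo=0, hi=11, mid=5, val=60
Step 2: lo=0, hi=4, mid=2, val=16
Step 3: lo=0, hi=1, mid=0, val=6
Step 4: lo=1, hi=1, mid=1, val=11

Found at index 1


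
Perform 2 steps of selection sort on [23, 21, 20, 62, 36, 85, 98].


Initial: [23, 21, 20, 62, 36, 85, 98]
Step 1: min=20 at 2
  Swap: [20, 21, 23, 62, 36, 85, 98]
Step 2: min=21 at 1
  Swap: [20, 21, 23, 62, 36, 85, 98]

After 2 steps: [20, 21, 23, 62, 36, 85, 98]


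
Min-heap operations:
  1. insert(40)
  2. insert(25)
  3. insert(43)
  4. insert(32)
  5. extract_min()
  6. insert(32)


insert(40) -> [40]
insert(25) -> [25, 40]
insert(43) -> [25, 40, 43]
insert(32) -> [25, 32, 43, 40]
extract_min()->25, [32, 40, 43]
insert(32) -> [32, 32, 43, 40]

Final heap: [32, 32, 43, 40]


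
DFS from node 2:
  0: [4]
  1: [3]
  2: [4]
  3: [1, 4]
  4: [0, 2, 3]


Visit 2, push [4]
Visit 4, push [3, 0]
Visit 0, push []
Visit 3, push [1]
Visit 1, push []

DFS order: [2, 4, 0, 3, 1]


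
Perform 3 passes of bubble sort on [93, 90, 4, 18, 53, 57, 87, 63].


Initial: [93, 90, 4, 18, 53, 57, 87, 63]
Pass 1: [90, 4, 18, 53, 57, 87, 63, 93] (7 swaps)
Pass 2: [4, 18, 53, 57, 87, 63, 90, 93] (6 swaps)
Pass 3: [4, 18, 53, 57, 63, 87, 90, 93] (1 swaps)

After 3 passes: [4, 18, 53, 57, 63, 87, 90, 93]


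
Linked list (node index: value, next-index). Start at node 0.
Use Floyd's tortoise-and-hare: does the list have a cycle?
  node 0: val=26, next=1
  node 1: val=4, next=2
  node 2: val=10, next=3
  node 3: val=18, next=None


Floyd's tortoise (slow, +1) and hare (fast, +2):
  init: slow=0, fast=0
  step 1: slow=1, fast=2
  step 2: fast 2->3->None, no cycle

Cycle: no


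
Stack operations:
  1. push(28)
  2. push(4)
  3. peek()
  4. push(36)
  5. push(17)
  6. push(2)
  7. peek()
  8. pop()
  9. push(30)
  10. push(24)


push(28) -> [28]
push(4) -> [28, 4]
peek()->4
push(36) -> [28, 4, 36]
push(17) -> [28, 4, 36, 17]
push(2) -> [28, 4, 36, 17, 2]
peek()->2
pop()->2, [28, 4, 36, 17]
push(30) -> [28, 4, 36, 17, 30]
push(24) -> [28, 4, 36, 17, 30, 24]

Final stack: [28, 4, 36, 17, 30, 24]


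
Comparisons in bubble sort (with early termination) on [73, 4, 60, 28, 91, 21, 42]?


Algorithm: bubble sort (with early termination)
Input: [73, 4, 60, 28, 91, 21, 42]
Sorted: [4, 21, 28, 42, 60, 73, 91]

20


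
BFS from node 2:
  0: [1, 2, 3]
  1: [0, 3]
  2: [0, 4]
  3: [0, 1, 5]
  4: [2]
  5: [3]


Visit 2, enqueue [0, 4]
Visit 0, enqueue [1, 3]
Visit 4, enqueue []
Visit 1, enqueue []
Visit 3, enqueue [5]
Visit 5, enqueue []

BFS order: [2, 0, 4, 1, 3, 5]


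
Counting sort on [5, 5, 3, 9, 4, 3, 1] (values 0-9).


Input: [5, 5, 3, 9, 4, 3, 1]
Counts: [0, 1, 0, 2, 1, 2, 0, 0, 0, 1]

Sorted: [1, 3, 3, 4, 5, 5, 9]


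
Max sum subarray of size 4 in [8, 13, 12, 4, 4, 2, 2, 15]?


[0:4]: 37
[1:5]: 33
[2:6]: 22
[3:7]: 12
[4:8]: 23

Max: 37 at [0:4]


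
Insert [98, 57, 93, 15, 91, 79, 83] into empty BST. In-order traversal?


Insert 98: root
Insert 57: L from 98
Insert 93: L from 98 -> R from 57
Insert 15: L from 98 -> L from 57
Insert 91: L from 98 -> R from 57 -> L from 93
Insert 79: L from 98 -> R from 57 -> L from 93 -> L from 91
Insert 83: L from 98 -> R from 57 -> L from 93 -> L from 91 -> R from 79

In-order: [15, 57, 79, 83, 91, 93, 98]


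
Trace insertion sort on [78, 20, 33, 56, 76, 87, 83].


Initial: [78, 20, 33, 56, 76, 87, 83]
Insert 20: [20, 78, 33, 56, 76, 87, 83]
Insert 33: [20, 33, 78, 56, 76, 87, 83]
Insert 56: [20, 33, 56, 78, 76, 87, 83]
Insert 76: [20, 33, 56, 76, 78, 87, 83]
Insert 87: [20, 33, 56, 76, 78, 87, 83]
Insert 83: [20, 33, 56, 76, 78, 83, 87]

Sorted: [20, 33, 56, 76, 78, 83, 87]


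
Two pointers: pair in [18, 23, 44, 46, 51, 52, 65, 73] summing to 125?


lo=0(18)+hi=7(73)=91
lo=1(23)+hi=7(73)=96
lo=2(44)+hi=7(73)=117
lo=3(46)+hi=7(73)=119
lo=4(51)+hi=7(73)=124
lo=5(52)+hi=7(73)=125

Yes: 52+73=125


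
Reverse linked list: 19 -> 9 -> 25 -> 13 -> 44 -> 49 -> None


Step 1: curr=19, set curr.next=prev(None) | reversed so far: 19
Step 2: curr=9, set curr.next=prev(19) | reversed so far: 9 -> 19
Step 3: curr=25, set curr.next=prev(9) | reversed so far: 25 -> 9 -> 19
Step 4: curr=13, set curr.next=prev(25) | reversed so far: 13 -> 25 -> 9 -> 19
Step 5: curr=44, set curr.next=prev(13) | reversed so far: 44 -> 13 -> 25 -> 9 -> 19
Step 6: curr=49, set curr.next=prev(44) | reversed so far: 49 -> 44 -> 13 -> 25 -> 9 -> 19

49 -> 44 -> 13 -> 25 -> 9 -> 19 -> None


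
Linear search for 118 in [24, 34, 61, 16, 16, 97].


i=0: 24!=118
i=1: 34!=118
i=2: 61!=118
i=3: 16!=118
i=4: 16!=118
i=5: 97!=118

Not found, 6 comps


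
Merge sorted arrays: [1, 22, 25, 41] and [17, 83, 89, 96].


Take 1 from A
Take 17 from B
Take 22 from A
Take 25 from A
Take 41 from A

Merged: [1, 17, 22, 25, 41, 83, 89, 96]


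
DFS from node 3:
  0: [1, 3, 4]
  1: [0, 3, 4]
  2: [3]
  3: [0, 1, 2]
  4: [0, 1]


Visit 3, push [2, 1, 0]
Visit 0, push [4, 1]
Visit 1, push [4]
Visit 4, push []
Visit 2, push []

DFS order: [3, 0, 1, 4, 2]


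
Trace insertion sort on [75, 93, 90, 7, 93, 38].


Initial: [75, 93, 90, 7, 93, 38]
Insert 93: [75, 93, 90, 7, 93, 38]
Insert 90: [75, 90, 93, 7, 93, 38]
Insert 7: [7, 75, 90, 93, 93, 38]
Insert 93: [7, 75, 90, 93, 93, 38]
Insert 38: [7, 38, 75, 90, 93, 93]

Sorted: [7, 38, 75, 90, 93, 93]


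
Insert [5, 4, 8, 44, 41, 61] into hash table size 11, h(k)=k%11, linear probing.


Insert 5: h=5 -> slot 5
Insert 4: h=4 -> slot 4
Insert 8: h=8 -> slot 8
Insert 44: h=0 -> slot 0
Insert 41: h=8, 1 probes -> slot 9
Insert 61: h=6 -> slot 6

Table: [44, None, None, None, 4, 5, 61, None, 8, 41, None]


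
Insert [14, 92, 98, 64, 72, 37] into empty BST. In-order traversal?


Insert 14: root
Insert 92: R from 14
Insert 98: R from 14 -> R from 92
Insert 64: R from 14 -> L from 92
Insert 72: R from 14 -> L from 92 -> R from 64
Insert 37: R from 14 -> L from 92 -> L from 64

In-order: [14, 37, 64, 72, 92, 98]


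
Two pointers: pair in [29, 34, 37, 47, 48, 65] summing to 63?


lo=0(29)+hi=5(65)=94
lo=0(29)+hi=4(48)=77
lo=0(29)+hi=3(47)=76
lo=0(29)+hi=2(37)=66
lo=0(29)+hi=1(34)=63

Yes: 29+34=63


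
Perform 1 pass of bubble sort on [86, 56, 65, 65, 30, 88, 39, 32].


Initial: [86, 56, 65, 65, 30, 88, 39, 32]
Pass 1: [56, 65, 65, 30, 86, 39, 32, 88] (6 swaps)

After 1 pass: [56, 65, 65, 30, 86, 39, 32, 88]


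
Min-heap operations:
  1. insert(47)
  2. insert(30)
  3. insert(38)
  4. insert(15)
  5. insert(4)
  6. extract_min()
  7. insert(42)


insert(47) -> [47]
insert(30) -> [30, 47]
insert(38) -> [30, 47, 38]
insert(15) -> [15, 30, 38, 47]
insert(4) -> [4, 15, 38, 47, 30]
extract_min()->4, [15, 30, 38, 47]
insert(42) -> [15, 30, 38, 47, 42]

Final heap: [15, 30, 38, 47, 42]


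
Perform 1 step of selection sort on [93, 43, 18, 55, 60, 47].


Initial: [93, 43, 18, 55, 60, 47]
Step 1: min=18 at 2
  Swap: [18, 43, 93, 55, 60, 47]

After 1 step: [18, 43, 93, 55, 60, 47]


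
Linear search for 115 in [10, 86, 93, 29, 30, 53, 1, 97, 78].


i=0: 10!=115
i=1: 86!=115
i=2: 93!=115
i=3: 29!=115
i=4: 30!=115
i=5: 53!=115
i=6: 1!=115
i=7: 97!=115
i=8: 78!=115

Not found, 9 comps


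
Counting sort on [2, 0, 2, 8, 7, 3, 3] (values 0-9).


Input: [2, 0, 2, 8, 7, 3, 3]
Counts: [1, 0, 2, 2, 0, 0, 0, 1, 1, 0]

Sorted: [0, 2, 2, 3, 3, 7, 8]


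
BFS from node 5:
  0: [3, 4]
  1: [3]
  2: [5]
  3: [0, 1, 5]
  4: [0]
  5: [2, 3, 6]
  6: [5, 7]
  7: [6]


Visit 5, enqueue [2, 3, 6]
Visit 2, enqueue []
Visit 3, enqueue [0, 1]
Visit 6, enqueue [7]
Visit 0, enqueue [4]
Visit 1, enqueue []
Visit 7, enqueue []
Visit 4, enqueue []

BFS order: [5, 2, 3, 6, 0, 1, 7, 4]


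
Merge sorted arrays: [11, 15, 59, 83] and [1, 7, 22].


Take 1 from B
Take 7 from B
Take 11 from A
Take 15 from A
Take 22 from B

Merged: [1, 7, 11, 15, 22, 59, 83]


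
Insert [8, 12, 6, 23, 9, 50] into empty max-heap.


Insert 8: [8]
Insert 12: [12, 8]
Insert 6: [12, 8, 6]
Insert 23: [23, 12, 6, 8]
Insert 9: [23, 12, 6, 8, 9]
Insert 50: [50, 12, 23, 8, 9, 6]

Final heap: [50, 12, 23, 8, 9, 6]


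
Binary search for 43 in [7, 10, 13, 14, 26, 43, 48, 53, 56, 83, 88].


Step 1: lo=0, hi=10, mid=5, val=43

Found at index 5


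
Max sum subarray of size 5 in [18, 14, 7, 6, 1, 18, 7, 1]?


[0:5]: 46
[1:6]: 46
[2:7]: 39
[3:8]: 33

Max: 46 at [0:5]


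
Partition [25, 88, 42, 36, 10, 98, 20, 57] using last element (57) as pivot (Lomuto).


Pivot: 57
  25 <= 57: advance i (no swap)
  42 <= 57: swap -> [25, 42, 88, 36, 10, 98, 20, 57]
  36 <= 57: swap -> [25, 42, 36, 88, 10, 98, 20, 57]
  10 <= 57: swap -> [25, 42, 36, 10, 88, 98, 20, 57]
  20 <= 57: swap -> [25, 42, 36, 10, 20, 98, 88, 57]
Place pivot at 5: [25, 42, 36, 10, 20, 57, 88, 98]

Partitioned: [25, 42, 36, 10, 20, 57, 88, 98]


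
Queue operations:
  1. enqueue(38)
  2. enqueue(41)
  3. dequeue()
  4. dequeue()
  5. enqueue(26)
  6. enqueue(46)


enqueue(38) -> [38]
enqueue(41) -> [38, 41]
dequeue()->38, [41]
dequeue()->41, []
enqueue(26) -> [26]
enqueue(46) -> [26, 46]

Final queue: [26, 46]


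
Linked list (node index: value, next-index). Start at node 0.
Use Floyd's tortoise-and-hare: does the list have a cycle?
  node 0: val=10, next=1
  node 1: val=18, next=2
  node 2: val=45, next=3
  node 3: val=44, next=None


Floyd's tortoise (slow, +1) and hare (fast, +2):
  init: slow=0, fast=0
  step 1: slow=1, fast=2
  step 2: fast 2->3->None, no cycle

Cycle: no


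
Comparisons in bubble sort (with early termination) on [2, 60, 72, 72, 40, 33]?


Algorithm: bubble sort (with early termination)
Input: [2, 60, 72, 72, 40, 33]
Sorted: [2, 33, 40, 60, 72, 72]

15


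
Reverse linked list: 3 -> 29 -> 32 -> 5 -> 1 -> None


Step 1: curr=3, set curr.next=prev(None) | reversed so far: 3
Step 2: curr=29, set curr.next=prev(3) | reversed so far: 29 -> 3
Step 3: curr=32, set curr.next=prev(29) | reversed so far: 32 -> 29 -> 3
Step 4: curr=5, set curr.next=prev(32) | reversed so far: 5 -> 32 -> 29 -> 3
Step 5: curr=1, set curr.next=prev(5) | reversed so far: 1 -> 5 -> 32 -> 29 -> 3

1 -> 5 -> 32 -> 29 -> 3 -> None


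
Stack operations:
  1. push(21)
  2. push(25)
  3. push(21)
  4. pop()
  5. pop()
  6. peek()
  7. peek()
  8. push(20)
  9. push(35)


push(21) -> [21]
push(25) -> [21, 25]
push(21) -> [21, 25, 21]
pop()->21, [21, 25]
pop()->25, [21]
peek()->21
peek()->21
push(20) -> [21, 20]
push(35) -> [21, 20, 35]

Final stack: [21, 20, 35]


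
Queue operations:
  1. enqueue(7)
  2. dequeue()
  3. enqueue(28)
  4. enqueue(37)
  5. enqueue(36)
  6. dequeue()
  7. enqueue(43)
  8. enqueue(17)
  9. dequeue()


enqueue(7) -> [7]
dequeue()->7, []
enqueue(28) -> [28]
enqueue(37) -> [28, 37]
enqueue(36) -> [28, 37, 36]
dequeue()->28, [37, 36]
enqueue(43) -> [37, 36, 43]
enqueue(17) -> [37, 36, 43, 17]
dequeue()->37, [36, 43, 17]

Final queue: [36, 43, 17]


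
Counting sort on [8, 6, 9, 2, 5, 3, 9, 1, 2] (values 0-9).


Input: [8, 6, 9, 2, 5, 3, 9, 1, 2]
Counts: [0, 1, 2, 1, 0, 1, 1, 0, 1, 2]

Sorted: [1, 2, 2, 3, 5, 6, 8, 9, 9]


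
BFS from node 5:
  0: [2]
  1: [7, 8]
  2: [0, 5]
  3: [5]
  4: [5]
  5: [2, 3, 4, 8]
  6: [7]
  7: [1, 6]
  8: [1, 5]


Visit 5, enqueue [2, 3, 4, 8]
Visit 2, enqueue [0]
Visit 3, enqueue []
Visit 4, enqueue []
Visit 8, enqueue [1]
Visit 0, enqueue []
Visit 1, enqueue [7]
Visit 7, enqueue [6]
Visit 6, enqueue []

BFS order: [5, 2, 3, 4, 8, 0, 1, 7, 6]


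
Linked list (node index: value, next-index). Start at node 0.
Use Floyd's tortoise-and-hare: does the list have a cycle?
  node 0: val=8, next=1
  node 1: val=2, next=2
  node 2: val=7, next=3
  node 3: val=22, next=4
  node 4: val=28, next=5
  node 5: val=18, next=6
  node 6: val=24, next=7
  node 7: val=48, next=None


Floyd's tortoise (slow, +1) and hare (fast, +2):
  init: slow=0, fast=0
  step 1: slow=1, fast=2
  step 2: slow=2, fast=4
  step 3: slow=3, fast=6
  step 4: fast 6->7->None, no cycle

Cycle: no


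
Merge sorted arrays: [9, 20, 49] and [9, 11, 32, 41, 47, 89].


Take 9 from A
Take 9 from B
Take 11 from B
Take 20 from A
Take 32 from B
Take 41 from B
Take 47 from B
Take 49 from A

Merged: [9, 9, 11, 20, 32, 41, 47, 49, 89]


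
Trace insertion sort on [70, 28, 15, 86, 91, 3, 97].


Initial: [70, 28, 15, 86, 91, 3, 97]
Insert 28: [28, 70, 15, 86, 91, 3, 97]
Insert 15: [15, 28, 70, 86, 91, 3, 97]
Insert 86: [15, 28, 70, 86, 91, 3, 97]
Insert 91: [15, 28, 70, 86, 91, 3, 97]
Insert 3: [3, 15, 28, 70, 86, 91, 97]
Insert 97: [3, 15, 28, 70, 86, 91, 97]

Sorted: [3, 15, 28, 70, 86, 91, 97]


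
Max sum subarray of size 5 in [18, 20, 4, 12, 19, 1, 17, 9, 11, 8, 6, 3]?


[0:5]: 73
[1:6]: 56
[2:7]: 53
[3:8]: 58
[4:9]: 57
[5:10]: 46
[6:11]: 51
[7:12]: 37

Max: 73 at [0:5]


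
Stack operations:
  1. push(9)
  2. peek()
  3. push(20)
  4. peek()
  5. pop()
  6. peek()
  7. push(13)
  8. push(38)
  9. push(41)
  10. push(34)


push(9) -> [9]
peek()->9
push(20) -> [9, 20]
peek()->20
pop()->20, [9]
peek()->9
push(13) -> [9, 13]
push(38) -> [9, 13, 38]
push(41) -> [9, 13, 38, 41]
push(34) -> [9, 13, 38, 41, 34]

Final stack: [9, 13, 38, 41, 34]
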